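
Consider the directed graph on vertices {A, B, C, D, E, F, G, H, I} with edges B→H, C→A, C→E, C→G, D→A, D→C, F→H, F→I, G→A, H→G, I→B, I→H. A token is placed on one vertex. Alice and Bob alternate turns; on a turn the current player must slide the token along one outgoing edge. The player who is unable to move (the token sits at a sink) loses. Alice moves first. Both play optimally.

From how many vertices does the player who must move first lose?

3

Work bottom-up. With no move the player to move loses. Otherwise the position is W if at least one move leads to an L position for the opponent, and L if every move leads to a W.
Every edge goes from a vertex to one that appears earlier in the order A, E, G, C, H, B, I, D, F, so processing vertices in that order labels each vertex after all of its successors.
A: no outgoing edge → L
E: no outgoing edge → L
G: reaches L-position A → W
C: reaches L-position E → W
H: only reaches G(W), which is W → L
B: reaches L-position H → W
I: reaches L-position H → W
D: reaches L-position A → W
F: reaches L-position H → W
The L vertices are A, E, H; that is 3 in all.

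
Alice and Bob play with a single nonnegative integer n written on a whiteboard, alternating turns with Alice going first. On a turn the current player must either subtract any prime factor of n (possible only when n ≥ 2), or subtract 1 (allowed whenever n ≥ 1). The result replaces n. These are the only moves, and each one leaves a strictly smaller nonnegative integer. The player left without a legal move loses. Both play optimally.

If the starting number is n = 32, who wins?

Classify positions by backward induction: terminal positions (no move available) are L. From any other position, the mover wins iff some move reaches an L.
n=0: no move → L
n=1: W (go to 0, an L position)
n=2: W (go to 0, an L position)
n=3: W (go to 0, an L position)
n=4: L (options 2(W), 3(W) are all W)
n=5: W (go to 0, an L position)
n=6: W (go to 4, an L position)
n=7: W (go to 0, an L position)
n=8: L (options 6(W), 7(W) are all W)
n=9: W (go to 8, an L position)
n=10: W (go to 8, an L position)
n=11: W (go to 0, an L position)
n=12: L (options 9(W), 10(W), 11(W) are all W)
n=13: W (go to 0, an L position)
n=14: W (go to 12, an L position)
n=15: W (go to 12, an L position)
n=16: L (options 14(W), 15(W) are all W)
n=17: W (go to 0, an L position)
n=18: W (go to 16, an L position)
n=19: W (go to 0, an L position)
n=20: L (options 15(W), 18(W), 19(W) are all W)
n=21: W (go to 20, an L position)
n=22: W (go to 20, an L position)
n=23: W (go to 0, an L position)
n=24: L (options 21(W), 22(W), 23(W) are all W)
n=25: W (go to 20, an L position)
n=26: W (go to 24, an L position)
n=27: W (go to 24, an L position)
n=28: L (options 21(W), 26(W), 27(W) are all W)
n=29: W (go to 0, an L position)
n=30: W (go to 28, an L position)
n=31: W (go to 0, an L position)
n=32: L (options 30(W), 31(W) are all W)
Every move from 32 reaches a W position, so the mover loses.

Bob wins.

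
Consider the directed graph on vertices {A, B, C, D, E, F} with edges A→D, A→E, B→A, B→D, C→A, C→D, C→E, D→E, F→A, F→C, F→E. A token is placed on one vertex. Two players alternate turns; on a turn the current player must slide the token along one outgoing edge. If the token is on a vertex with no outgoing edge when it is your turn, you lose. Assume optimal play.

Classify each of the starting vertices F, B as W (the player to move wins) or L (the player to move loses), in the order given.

F: W, B: L

Compute win/loss labels from the base case upward. A position with no move is L. Any other position is W if it can reach an L in one move, else L.
Every edge goes from a vertex to one that appears earlier in the order E, D, A, C, F, B, so processing vertices in that order labels each vertex after all of its successors.
E: no outgoing edge → L
D: →E(L), so W
A: →E(L), so W
C: →E(L), so W
F: →E(L), so W
B: →A(W), D(W) — all W, so L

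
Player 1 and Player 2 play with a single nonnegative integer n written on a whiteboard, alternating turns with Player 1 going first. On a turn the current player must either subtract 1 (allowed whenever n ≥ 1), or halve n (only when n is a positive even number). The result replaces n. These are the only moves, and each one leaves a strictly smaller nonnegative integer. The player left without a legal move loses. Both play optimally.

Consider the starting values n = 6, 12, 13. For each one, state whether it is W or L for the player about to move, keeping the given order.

6: W, 12: W, 13: L

Work bottom-up. With no move the player to move loses. Otherwise the position is W if at least one move leads to an L position for the opponent, and L if every move leads to a W.
n=0: no move → L
n=1: W (go to 0, an L position)
n=2: L (sole option 1(W) is W)
n=3: W (go to 2, an L position)
n=4: W (go to 2, an L position)
n=5: L (sole option 4(W) is W)
n=6: W (go to 5, an L position)
n=7: L (sole option 6(W) is W)
n=8: W (go to 7, an L position)
n=9: L (sole option 8(W) is W)
n=10: W (go to 5, an L position)
n=11: L (sole option 10(W) is W)
n=12: W (go to 11, an L position)
n=13: L (sole option 12(W) is W)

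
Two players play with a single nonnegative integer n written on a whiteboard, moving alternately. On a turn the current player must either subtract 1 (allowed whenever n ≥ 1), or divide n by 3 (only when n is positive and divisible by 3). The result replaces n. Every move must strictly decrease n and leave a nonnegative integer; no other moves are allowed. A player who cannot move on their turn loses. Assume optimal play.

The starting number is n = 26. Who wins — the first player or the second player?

The second player wins.

Compute win/loss labels from the base case upward. A position with no move is L. Any other position is W if it can reach an L in one move, else L.
n=0: no move → L
n=1: W (go to 0, an L position)
n=2: L (sole option 1(W) is W)
n=3: W (go to 2, an L position)
n=4: L (sole option 3(W) is W)
n=5: W (go to 4, an L position)
n=6: W (go to 2, an L position)
n=7: L (sole option 6(W) is W)
n=8: W (go to 7, an L position)
n=9: L (options 3(W), 8(W) are all W)
n=10: W (go to 9, an L position)
n=11: L (sole option 10(W) is W)
n=12: W (go to 4, an L position)
n=13: L (sole option 12(W) is W)
n=14: W (go to 13, an L position)
n=15: L (options 5(W), 14(W) are all W)
n=16: W (go to 15, an L position)
n=17: L (sole option 16(W) is W)
n=18: W (go to 17, an L position)
n=19: L (sole option 18(W) is W)
n=20: W (go to 19, an L position)
n=21: W (go to 7, an L position)
n=22: L (sole option 21(W) is W)
n=23: W (go to 22, an L position)
n=24: L (options 8(W), 23(W) are all W)
n=25: W (go to 24, an L position)
n=26: L (sole option 25(W) is W)
The starting position 26 is L: whatever the player to move does, the opponent receives a W position.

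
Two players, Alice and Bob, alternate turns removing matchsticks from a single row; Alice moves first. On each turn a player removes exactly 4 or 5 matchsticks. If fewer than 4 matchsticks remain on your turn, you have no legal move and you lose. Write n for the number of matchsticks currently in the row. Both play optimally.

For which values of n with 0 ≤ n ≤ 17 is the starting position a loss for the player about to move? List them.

Label each position W (a win for the player to move) or L (a loss). A position with no legal move is L; any other position is W exactly when some move reaches an L, and L when every move reaches a W.
n=0: no move → L
n=1: no move → L
n=2: no move → L
n=3: no move → L
n=4: reaches L-position 0 → W
n=5: reaches L-position 1 → W
n=6: reaches L-position 2 → W
n=7: reaches L-position 3 → W
n=8: reaches L-position 3 → W
n=9: only reaches 5(W), 4(W), all W → L
n=10: only reaches 6(W), 5(W), all W → L
n=11: only reaches 7(W), 6(W), all W → L
n=12: only reaches 8(W), 7(W), all W → L
n=13: reaches L-position 9 → W
n=14: reaches L-position 10 → W
n=15: reaches L-position 11 → W
n=16: reaches L-position 12 → W
n=17: reaches L-position 12 → W
The losing starting values of n are exactly the entries labelled L in this table (8 of them).

0, 1, 2, 3, 9, 10, 11, 12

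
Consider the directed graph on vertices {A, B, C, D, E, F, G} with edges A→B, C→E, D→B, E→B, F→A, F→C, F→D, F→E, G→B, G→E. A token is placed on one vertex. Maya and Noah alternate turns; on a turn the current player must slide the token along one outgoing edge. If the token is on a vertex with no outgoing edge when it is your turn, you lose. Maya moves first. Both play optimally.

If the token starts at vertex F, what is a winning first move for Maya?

Compute win/loss labels from the base case upward. A position with no move is L. Any other position is W if it can reach an L in one move, else L.
Every edge goes from a vertex to one that appears earlier in the order B, E, D, G, A, C, F, so processing vertices in that order labels each vertex after all of its successors.
B: no outgoing edge → L
E: reaches L-position B → W
D: reaches L-position B → W
G: reaches L-position B → W
A: reaches L-position B → W
C: only reaches E(W), which is W → L
F: reaches L-position C → W
From F, the L positions reachable in one move are: C.

Move to C.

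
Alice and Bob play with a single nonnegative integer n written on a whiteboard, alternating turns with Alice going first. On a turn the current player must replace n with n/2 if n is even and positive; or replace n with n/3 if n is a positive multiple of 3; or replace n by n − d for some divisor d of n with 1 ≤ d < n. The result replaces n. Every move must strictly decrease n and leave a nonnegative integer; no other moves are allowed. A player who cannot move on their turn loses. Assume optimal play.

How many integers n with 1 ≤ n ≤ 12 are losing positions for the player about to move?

5

Work bottom-up. With no move the player to move loses. Otherwise the position is W if at least one move leads to an L position for the opponent, and L if every move leads to a W.
n=0: no move → L
n=1: no move → L
n=2: can move to 1, which is L ⇒ W
n=3: can move to 1, which is L ⇒ W
n=4: moves to 2(W), 3(W); every one is W ⇒ L
n=5: can move to 4, which is L ⇒ W
n=6: can move to 4, which is L ⇒ W
n=7: the only move is to 6(W), a W ⇒ L
n=8: can move to 4, which is L ⇒ W
n=9: moves to 3(W), 6(W), 8(W); every one is W ⇒ L
n=10: can move to 9, which is L ⇒ W
n=11: the only move is to 10(W), a W ⇒ L
n=12: can move to 4, which is L ⇒ W
L entries with 1 ≤ n ≤ 12 (n=0 is outside the asked range and is not counted): n = 1, 4, 7, 9, 11; that makes 5.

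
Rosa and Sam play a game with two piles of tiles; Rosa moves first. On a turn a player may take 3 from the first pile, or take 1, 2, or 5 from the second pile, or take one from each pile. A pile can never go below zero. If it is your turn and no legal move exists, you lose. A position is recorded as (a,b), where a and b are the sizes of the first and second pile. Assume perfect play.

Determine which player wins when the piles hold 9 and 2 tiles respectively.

Sam wins.

Positions with no move are L. A position that does have a move is losing for the player to move precisely when every available move leads to a winning position for the opponent. Fill in the labels:
No move ever increases a pile, so every position that can arise here has a ≤ 9 and b ≤ 2; it is enough to label the cells with 0 ≤ a ≤ 9 and 0 ≤ b ≤ 2.
Every move lowers a or b (never raises either), so fill the grid row by row in increasing a, and left to right within a row: each cell's successors are then already labelled.
      b=0  b=1  b=2
a=0:    L    W    W
a=1:    L    W    W
a=2:    L    W    W
a=3:    W    W    L
a=4:    W    L    W
a=5:    W    L    W
a=6:    L    W    W
a=7:    L    W    W
a=8:    L    W    W
a=9:    W    W    L
Cells with no legal move (terminal, hence L): (0,0), (1,0), (2,0).
The remaining L cells, each justified by listing all of its moves:
(3,2): only reaches (0,2)(W), (3,1)(W), (3,0)(W), (2,1)(W), all W → L
(4,1): only reaches (1,1)(W), (4,0)(W), (3,0)(W), all W → L
(5,1): only reaches (2,1)(W), (5,0)(W), (4,0)(W), all W → L
(6,0): only reaches (3,0)(W), which is W → L
(7,0): only reaches (4,0)(W), which is W → L
(8,0): only reaches (5,0)(W), which is W → L
(9,2): only reaches (6,2)(W), (9,1)(W), (9,0)(W), (8,1)(W), all W → L
Every other cell has at least one move into one of the L cells above, so it is W.
The starting position (9,2) is L: whatever Rosa does, the opponent receives a W position.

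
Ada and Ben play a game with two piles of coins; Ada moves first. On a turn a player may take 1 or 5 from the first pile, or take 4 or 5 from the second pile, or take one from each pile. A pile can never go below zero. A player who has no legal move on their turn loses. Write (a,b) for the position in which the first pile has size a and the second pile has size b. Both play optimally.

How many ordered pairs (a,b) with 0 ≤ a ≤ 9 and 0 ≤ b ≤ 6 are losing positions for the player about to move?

30

Build the W/L table. Terminal = L. A non-terminal position is W if it has a move to some L; otherwise it is L.
Every move lowers a or b (never raises either), so fill the grid row by row in increasing a, and left to right within a row: each cell's successors are then already labelled.
      b=0  b=1  b=2  b=3  b=4  b=5  b=6
a=0:    L    L    L    L    W    W    W
a=1:    W    W    W    W    W    L    L
a=2:    L    L    L    L    W    W    W
a=3:    W    W    W    W    W    L    L
a=4:    L    L    L    L    W    W    W
a=5:    W    W    W    W    W    L    L
a=6:    L    L    L    L    W    W    W
a=7:    W    W    W    W    W    L    L
a=8:    L    L    L    L    W    W    W
a=9:    W    W    W    W    W    L    L
Cells with no legal move (terminal, hence L): (0,0), (0,1), (0,2), (0,3).
The remaining L cells, each justified by listing all of its moves:
(1,5): only reaches (0,5)(W), (1,1)(W), (1,0)(W), (0,4)(W), all W → L
(1,6): only reaches (0,6)(W), (1,2)(W), (1,1)(W), (0,5)(W), all W → L
(2,0): only reaches (1,0)(W), which is W → L
(2,1): only reaches (1,1)(W), (1,0)(W), all W → L
(2,2): only reaches (1,2)(W), (1,1)(W), all W → L
(2,3): only reaches (1,3)(W), (1,2)(W), all W → L
(3,5): only reaches (2,5)(W), (3,1)(W), (3,0)(W), (2,4)(W), all W → L
(3,6): only reaches (2,6)(W), (3,2)(W), (3,1)(W), (2,5)(W), all W → L
(4,0): only reaches (3,0)(W), which is W → L
(4,1): only reaches (3,1)(W), (3,0)(W), all W → L
(4,2): only reaches (3,2)(W), (3,1)(W), all W → L
(4,3): only reaches (3,3)(W), (3,2)(W), all W → L
(5,5): only reaches (4,5)(W), (0,5)(W), (5,1)(W), (5,0)(W), (4,4)(W), all W → L
(5,6): only reaches (4,6)(W), (0,6)(W), (5,2)(W), (5,1)(W), (4,5)(W), all W → L
(6,0): only reaches (5,0)(W), (1,0)(W), all W → L
(6,1): only reaches (5,1)(W), (1,1)(W), (5,0)(W), all W → L
(6,2): only reaches (5,2)(W), (1,2)(W), (5,1)(W), all W → L
(6,3): only reaches (5,3)(W), (1,3)(W), (5,2)(W), all W → L
(7,5): only reaches (6,5)(W), (2,5)(W), (7,1)(W), (7,0)(W), (6,4)(W), all W → L
(7,6): only reaches (6,6)(W), (2,6)(W), (7,2)(W), (7,1)(W), (6,5)(W), all W → L
(8,0): only reaches (7,0)(W), (3,0)(W), all W → L
(8,1): only reaches (7,1)(W), (3,1)(W), (7,0)(W), all W → L
(8,2): only reaches (7,2)(W), (3,2)(W), (7,1)(W), all W → L
(8,3): only reaches (7,3)(W), (3,3)(W), (7,2)(W), all W → L
(9,5): only reaches (8,5)(W), (4,5)(W), (9,1)(W), (9,0)(W), (8,4)(W), all W → L
(9,6): only reaches (8,6)(W), (4,6)(W), (9,2)(W), (9,1)(W), (8,5)(W), all W → L
Every other cell has at least one move into one of the L cells above, so it is W.
L cells per row: a=0: 4, a=1: 2, a=2: 4, a=3: 2, a=4: 4, a=5: 2, a=6: 4, a=7: 2, a=8: 4, a=9: 2; total 30.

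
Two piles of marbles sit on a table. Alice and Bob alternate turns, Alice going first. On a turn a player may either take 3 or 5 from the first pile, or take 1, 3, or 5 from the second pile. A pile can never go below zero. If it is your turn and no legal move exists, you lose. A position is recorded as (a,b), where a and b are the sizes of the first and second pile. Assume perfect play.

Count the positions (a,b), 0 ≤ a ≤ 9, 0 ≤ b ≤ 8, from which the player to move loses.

Use the standard recursion: the mover loses at a terminal position; elsewhere, the mover wins exactly when some move hands the opponent an L position.
Every move lowers a or b (never raises either), so fill the grid row by row in increasing a, and left to right within a row: each cell's successors are then already labelled.
      b=0  b=1  b=2  b=3  b=4  b=5  b=6  b=7  b=8
a=0:    L    W    L    W    L    W    L    W    L
a=1:    L    W    L    W    L    W    L    W    L
a=2:    L    W    L    W    L    W    L    W    L
a=3:    W    L    W    L    W    L    W    L    W
a=4:    W    L    W    L    W    L    W    L    W
a=5:    W    L    W    L    W    L    W    L    W
a=6:    W    W    W    W    W    W    W    W    W
a=7:    W    W    W    W    W    W    W    W    W
a=8:    L    W    L    W    L    W    L    W    L
a=9:    L    W    L    W    L    W    L    W    L
Cells with no legal move (terminal, hence L): (0,0), (1,0), (2,0).
The remaining L cells, each justified by listing all of its moves:
(0,2): only reaches (0,1)(W), which is W → L
(0,4): only reaches (0,3)(W), (0,1)(W), all W → L
(0,6): only reaches (0,5)(W), (0,3)(W), (0,1)(W), all W → L
(0,8): only reaches (0,7)(W), (0,5)(W), (0,3)(W), all W → L
(1,2): only reaches (1,1)(W), which is W → L
(1,4): only reaches (1,3)(W), (1,1)(W), all W → L
(1,6): only reaches (1,5)(W), (1,3)(W), (1,1)(W), all W → L
(1,8): only reaches (1,7)(W), (1,5)(W), (1,3)(W), all W → L
(2,2): only reaches (2,1)(W), which is W → L
(2,4): only reaches (2,3)(W), (2,1)(W), all W → L
(2,6): only reaches (2,5)(W), (2,3)(W), (2,1)(W), all W → L
(2,8): only reaches (2,7)(W), (2,5)(W), (2,3)(W), all W → L
(3,1): only reaches (0,1)(W), (3,0)(W), all W → L
(3,3): only reaches (0,3)(W), (3,2)(W), (3,0)(W), all W → L
(3,5): only reaches (0,5)(W), (3,4)(W), (3,2)(W), (3,0)(W), all W → L
(3,7): only reaches (0,7)(W), (3,6)(W), (3,4)(W), (3,2)(W), all W → L
(4,1): only reaches (1,1)(W), (4,0)(W), all W → L
(4,3): only reaches (1,3)(W), (4,2)(W), (4,0)(W), all W → L
(4,5): only reaches (1,5)(W), (4,4)(W), (4,2)(W), (4,0)(W), all W → L
(4,7): only reaches (1,7)(W), (4,6)(W), (4,4)(W), (4,2)(W), all W → L
(5,1): only reaches (2,1)(W), (0,1)(W), (5,0)(W), all W → L
(5,3): only reaches (2,3)(W), (0,3)(W), (5,2)(W), (5,0)(W), all W → L
(5,5): only reaches (2,5)(W), (0,5)(W), (5,4)(W), (5,2)(W), (5,0)(W), all W → L
(5,7): only reaches (2,7)(W), (0,7)(W), (5,6)(W), (5,4)(W), (5,2)(W), all W → L
(8,0): only reaches (5,0)(W), (3,0)(W), all W → L
(8,2): only reaches (5,2)(W), (3,2)(W), (8,1)(W), all W → L
(8,4): only reaches (5,4)(W), (3,4)(W), (8,3)(W), (8,1)(W), all W → L
(8,6): only reaches (5,6)(W), (3,6)(W), (8,5)(W), (8,3)(W), (8,1)(W), all W → L
(8,8): only reaches (5,8)(W), (3,8)(W), (8,7)(W), (8,5)(W), (8,3)(W), all W → L
(9,0): only reaches (6,0)(W), (4,0)(W), all W → L
(9,2): only reaches (6,2)(W), (4,2)(W), (9,1)(W), all W → L
(9,4): only reaches (6,4)(W), (4,4)(W), (9,3)(W), (9,1)(W), all W → L
(9,6): only reaches (6,6)(W), (4,6)(W), (9,5)(W), (9,3)(W), (9,1)(W), all W → L
(9,8): only reaches (6,8)(W), (4,8)(W), (9,7)(W), (9,5)(W), (9,3)(W), all W → L
Every other cell has at least one move into one of the L cells above, so it is W.
L cells per row: a=0: 5, a=1: 5, a=2: 5, a=3: 4, a=4: 4, a=5: 4, a=6: 0, a=7: 0, a=8: 5, a=9: 5; total 37.

37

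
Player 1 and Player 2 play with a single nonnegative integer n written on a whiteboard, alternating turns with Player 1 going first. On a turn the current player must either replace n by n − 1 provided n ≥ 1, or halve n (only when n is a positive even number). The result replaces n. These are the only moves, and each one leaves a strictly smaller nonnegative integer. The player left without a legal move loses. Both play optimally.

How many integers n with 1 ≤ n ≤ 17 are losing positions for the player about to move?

Classify positions by backward induction: terminal positions (no move available) are L. From any other position, the mover wins iff some move reaches an L.
n=0: no move → L
n=1: →0(L), so W
n=2: →1(W) only, which is W, so L
n=3: →2(L), so W
n=4: →2(L), so W
n=5: →4(W) only, which is W, so L
n=6: →5(L), so W
n=7: →6(W) only, which is W, so L
n=8: →7(L), so W
n=9: →8(W) only, which is W, so L
n=10: →5(L), so W
n=11: →10(W) only, which is W, so L
n=12: →11(L), so W
n=13: →12(W) only, which is W, so L
n=14: →7(L), so W
n=15: →14(W) only, which is W, so L
n=16: →15(L), so W
n=17: →16(W) only, which is W, so L
L entries with 1 ≤ n ≤ 17 (n=0 is outside the asked range and is not counted): n = 2, 5, 7, 9, 11, 13, 15, 17; that makes 8.

8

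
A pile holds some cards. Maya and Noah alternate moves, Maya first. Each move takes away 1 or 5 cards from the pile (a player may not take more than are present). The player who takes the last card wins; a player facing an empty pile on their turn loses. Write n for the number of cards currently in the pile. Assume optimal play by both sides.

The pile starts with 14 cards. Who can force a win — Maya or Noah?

Classify positions by backward induction: terminal positions (no move available) are L. From any other position, the mover wins iff some move reaches an L.
n=0: no move → L
n=1: reaches L-position 0 → W
n=2: only reaches 1(W), which is W → L
n=3: reaches L-position 2 → W
n=4: only reaches 3(W), which is W → L
n=5: reaches L-position 4 → W
n=6: only reaches 5(W), 1(W), all W → L
n=7: reaches L-position 6 → W
n=8: only reaches 7(W), 3(W), all W → L
n=9: reaches L-position 8 → W
n=10: only reaches 9(W), 5(W), all W → L
n=11: reaches L-position 10 → W
n=12: only reaches 11(W), 7(W), all W → L
n=13: reaches L-position 12 → W
n=14: only reaches 13(W), 9(W), all W → L
Every move from 14 reaches a W position, so the mover loses.

Noah wins.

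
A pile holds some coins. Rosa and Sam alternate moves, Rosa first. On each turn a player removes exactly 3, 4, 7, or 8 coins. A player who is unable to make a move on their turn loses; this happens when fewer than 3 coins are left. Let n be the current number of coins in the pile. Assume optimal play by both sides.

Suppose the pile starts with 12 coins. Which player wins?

Sam wins.

Compute win/loss labels from the base case upward. A position with no move is L. Any other position is W if it can reach an L in one move, else L.
n=0: no move → L
n=1: no move → L
n=2: no move → L
n=3: W (go to 0, an L position)
n=4: W (go to 1, an L position)
n=5: W (go to 2, an L position)
n=6: W (go to 2, an L position)
n=7: W (go to 0, an L position)
n=8: W (go to 1, an L position)
n=9: W (go to 2, an L position)
n=10: W (go to 2, an L position)
n=11: L (options 8(W), 7(W), 4(W), 3(W) are all W)
n=12: L (options 9(W), 8(W), 5(W), 4(W) are all W)
The starting position 12 is L: whatever Rosa does, the opponent receives a W position.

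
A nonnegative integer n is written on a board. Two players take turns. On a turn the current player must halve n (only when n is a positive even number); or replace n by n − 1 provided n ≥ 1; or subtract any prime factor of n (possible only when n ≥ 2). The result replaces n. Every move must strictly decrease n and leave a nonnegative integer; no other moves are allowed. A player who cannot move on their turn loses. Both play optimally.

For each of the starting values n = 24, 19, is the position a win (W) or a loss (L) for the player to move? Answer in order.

24: L, 19: W

Label each position W (a win for the player to move) or L (a loss). A position with no legal move is L; any other position is W exactly when some move reaches an L, and L when every move reaches a W.
n=0: no move → L
n=1: can move to 0, which is L ⇒ W
n=2: can move to 0, which is L ⇒ W
n=3: can move to 0, which is L ⇒ W
n=4: moves to 2(W), 3(W); every one is W ⇒ L
n=5: can move to 0, which is L ⇒ W
n=6: can move to 4, which is L ⇒ W
n=7: can move to 0, which is L ⇒ W
n=8: can move to 4, which is L ⇒ W
n=9: moves to 6(W), 8(W); every one is W ⇒ L
n=10: can move to 9, which is L ⇒ W
n=11: can move to 0, which is L ⇒ W
n=12: can move to 9, which is L ⇒ W
n=13: can move to 0, which is L ⇒ W
n=14: moves to 7(W), 12(W), 13(W); every one is W ⇒ L
n=15: can move to 14, which is L ⇒ W
n=16: can move to 14, which is L ⇒ W
n=17: can move to 0, which is L ⇒ W
n=18: can move to 9, which is L ⇒ W
n=19: can move to 0, which is L ⇒ W
n=20: moves to 10(W), 15(W), 18(W), 19(W); every one is W ⇒ L
n=21: can move to 14, which is L ⇒ W
n=22: can move to 20, which is L ⇒ W
n=23: can move to 0, which is L ⇒ W
n=24: moves to 12(W), 21(W), 22(W), 23(W); every one is W ⇒ L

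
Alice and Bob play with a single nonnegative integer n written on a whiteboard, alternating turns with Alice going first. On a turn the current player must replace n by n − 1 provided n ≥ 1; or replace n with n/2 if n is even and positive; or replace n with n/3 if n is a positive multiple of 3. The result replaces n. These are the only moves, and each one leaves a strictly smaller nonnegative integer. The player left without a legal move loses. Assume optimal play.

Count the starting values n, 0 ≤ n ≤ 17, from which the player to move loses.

8

Label each position W (a win for the player to move) or L (a loss). A position with no legal move is L; any other position is W exactly when some move reaches an L, and L when every move reaches a W.
n=0: no move → L
n=1: reaches L-position 0 → W
n=2: only reaches 1(W), which is W → L
n=3: reaches L-position 2 → W
n=4: reaches L-position 2 → W
n=5: only reaches 4(W), which is W → L
n=6: reaches L-position 2 → W
n=7: only reaches 6(W), which is W → L
n=8: reaches L-position 7 → W
n=9: only reaches 3(W), 8(W), all W → L
n=10: reaches L-position 5 → W
n=11: only reaches 10(W), which is W → L
n=12: reaches L-position 11 → W
n=13: only reaches 12(W), which is W → L
n=14: reaches L-position 7 → W
n=15: reaches L-position 5 → W
n=16: only reaches 8(W), 15(W), all W → L
n=17: reaches L-position 16 → W
L entries with 0 ≤ n ≤ 17: n = 0, 2, 5, 7, 9, 11, 13, 16; that makes 8.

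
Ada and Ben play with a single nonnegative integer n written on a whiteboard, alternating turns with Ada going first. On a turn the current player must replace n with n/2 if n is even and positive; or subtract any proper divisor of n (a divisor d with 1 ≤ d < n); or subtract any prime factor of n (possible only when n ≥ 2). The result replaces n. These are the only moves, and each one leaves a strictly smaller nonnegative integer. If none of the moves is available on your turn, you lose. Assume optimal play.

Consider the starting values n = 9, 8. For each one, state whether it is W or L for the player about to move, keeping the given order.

9: L, 8: W

Label each position W (a win for the player to move) or L (a loss). A position with no legal move is L; any other position is W exactly when some move reaches an L, and L when every move reaches a W.
n=0: no move → L
n=1: no move → L
n=2: W (go to 0, an L position)
n=3: W (go to 0, an L position)
n=4: L (options 2(W), 3(W) are all W)
n=5: W (go to 0, an L position)
n=6: W (go to 4, an L position)
n=7: W (go to 0, an L position)
n=8: W (go to 4, an L position)
n=9: L (options 6(W), 8(W) are all W)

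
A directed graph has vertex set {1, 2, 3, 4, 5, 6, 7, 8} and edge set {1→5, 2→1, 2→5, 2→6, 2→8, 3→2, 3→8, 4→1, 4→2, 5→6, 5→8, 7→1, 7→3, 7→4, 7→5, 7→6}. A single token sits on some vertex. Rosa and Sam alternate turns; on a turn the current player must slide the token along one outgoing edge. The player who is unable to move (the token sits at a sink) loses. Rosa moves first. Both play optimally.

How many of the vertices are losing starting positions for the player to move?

Build the W/L table. Terminal = L. A non-terminal position is W if it has a move to some L; otherwise it is L.
Every edge goes from a vertex to one that appears earlier in the order 8, 6, 5, 1, 2, 4, 3, 7, so processing vertices in that order labels each vertex after all of its successors.
8: no outgoing edge → L
6: no outgoing edge → L
5: can move to 6, which is L ⇒ W
1: the only move is to 5(W), a W ⇒ L
2: can move to 1, which is L ⇒ W
4: can move to 1, which is L ⇒ W
3: can move to 8, which is L ⇒ W
7: can move to 1, which is L ⇒ W
The L vertices are 1, 6, 8; that is 3 in all.

3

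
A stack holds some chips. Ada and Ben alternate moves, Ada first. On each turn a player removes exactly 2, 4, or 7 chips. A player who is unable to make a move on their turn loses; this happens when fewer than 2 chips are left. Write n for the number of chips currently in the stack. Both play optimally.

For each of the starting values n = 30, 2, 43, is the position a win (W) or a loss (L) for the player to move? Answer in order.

30: L, 2: W, 43: W

Use the standard recursion: the mover loses at a terminal position; elsewhere, the mover wins exactly when some move hands the opponent an L position.
n=0: no move → L
n=1: no move → L
n=2: →0(L), so W
n=3: →1(L), so W
n=4: →0(L), so W
n=5: →1(L), so W
n=6: →4(W), 2(W) — all W, so L
n=7: →0(L), so W
n=8: →6(L), so W
n=9: →7(W), 5(W), 2(W) — all W, so L
n=10: →6(L), so W
n=11: →9(L), so W
n=12: →10(W), 8(W), 5(W) — all W, so L
n=13: →9(L), so W
n=14: →12(L), so W
n=15: →13(W), 11(W), 8(W) — all W, so L
n=16: →12(L), so W
n=17: →15(L), so W
n=18: →16(W), 14(W), 11(W) — all W, so L
n=19: →15(L), so W
n=20: →18(L), so W
n=21: →19(W), 17(W), 14(W) — all W, so L
n=22: →18(L), so W
n=23: →21(L), so W
n=24: →22(W), 20(W), 17(W) — all W, so L
n=25: →21(L), so W
n=26: →24(L), so W
n=27: →25(W), 23(W), 20(W) — all W, so L
n=28: →24(L), so W
n=29: →27(L), so W
n=30: →28(W), 26(W), 23(W) — all W, so L
n=31: →27(L), so W
n=32: →30(L), so W
n=33: →31(W), 29(W), 26(W) — all W, so L
n=34: →30(L), so W
n=35: →33(L), so W
n=36: →34(W), 32(W), 29(W) — all W, so L
n=37: →33(L), so W
n=38: →36(L), so W
n=39: →37(W), 35(W), 32(W) — all W, so L
n=40: →36(L), so W
n=41: →39(L), so W
n=42: →40(W), 38(W), 35(W) — all W, so L
n=43: →39(L), so W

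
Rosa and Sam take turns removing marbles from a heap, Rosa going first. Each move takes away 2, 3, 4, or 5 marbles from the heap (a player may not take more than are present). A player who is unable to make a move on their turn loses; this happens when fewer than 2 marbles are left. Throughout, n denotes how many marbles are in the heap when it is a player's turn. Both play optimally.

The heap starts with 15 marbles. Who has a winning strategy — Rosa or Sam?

Sam wins.

Label each position W (a win for the player to move) or L (a loss). A position with no legal move is L; any other position is W exactly when some move reaches an L, and L when every move reaches a W.
n=0: no move → L
n=1: no move → L
n=2: W (go to 0, an L position)
n=3: W (go to 1, an L position)
n=4: W (go to 1, an L position)
n=5: W (go to 1, an L position)
n=6: W (go to 1, an L position)
n=7: L (options 5(W), 4(W), 3(W), 2(W) are all W)
n=8: L (options 6(W), 5(W), 4(W), 3(W) are all W)
n=9: W (go to 7, an L position)
n=10: W (go to 8, an L position)
n=11: W (go to 8, an L position)
n=12: W (go to 8, an L position)
n=13: W (go to 8, an L position)
n=14: L (options 12(W), 11(W), 10(W), 9(W) are all W)
n=15: L (options 13(W), 12(W), 11(W), 10(W) are all W)
Every move from 15 reaches a W position, so the mover loses.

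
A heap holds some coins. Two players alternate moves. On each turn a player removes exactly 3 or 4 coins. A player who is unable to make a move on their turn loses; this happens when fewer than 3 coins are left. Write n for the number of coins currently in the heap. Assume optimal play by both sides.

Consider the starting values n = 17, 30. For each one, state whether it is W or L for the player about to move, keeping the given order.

Positions with no move are L. A position that does have a move is losing for the player to move precisely when every available move leads to a winning position for the opponent. Fill in the labels:
n=0: no move → L
n=1: no move → L
n=2: no move → L
n=3: W (go to 0, an L position)
n=4: W (go to 1, an L position)
n=5: W (go to 2, an L position)
n=6: W (go to 2, an L position)
n=7: L (options 4(W), 3(W) are all W)
n=8: L (options 5(W), 4(W) are all W)
n=9: L (options 6(W), 5(W) are all W)
n=10: W (go to 7, an L position)
n=11: W (go to 8, an L position)
n=12: W (go to 9, an L position)
n=13: W (go to 9, an L position)
n=14: L (options 11(W), 10(W) are all W)
n=15: L (options 12(W), 11(W) are all W)
n=16: L (options 13(W), 12(W) are all W)
n=17: W (go to 14, an L position)
n=18: W (go to 15, an L position)
n=19: W (go to 16, an L position)
n=20: W (go to 16, an L position)
n=21: L (options 18(W), 17(W) are all W)
n=22: L (options 19(W), 18(W) are all W)
n=23: L (options 20(W), 19(W) are all W)
n=24: W (go to 21, an L position)
n=25: W (go to 22, an L position)
n=26: W (go to 23, an L position)
n=27: W (go to 23, an L position)
n=28: L (options 25(W), 24(W) are all W)
n=29: L (options 26(W), 25(W) are all W)
n=30: L (options 27(W), 26(W) are all W)

17: W, 30: L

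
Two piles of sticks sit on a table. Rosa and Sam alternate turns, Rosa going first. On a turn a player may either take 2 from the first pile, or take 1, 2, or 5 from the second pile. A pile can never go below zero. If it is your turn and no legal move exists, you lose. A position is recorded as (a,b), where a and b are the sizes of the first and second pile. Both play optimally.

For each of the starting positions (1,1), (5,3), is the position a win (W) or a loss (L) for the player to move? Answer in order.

Compute win/loss labels from the base case upward. A position with no move is L. Any other position is W if it can reach an L in one move, else L.
No move ever increases a pile, so every position that can arise here has a ≤ 5 and b ≤ 3; it is enough to label the cells with 0 ≤ a ≤ 5 and 0 ≤ b ≤ 3.
Every move lowers a or b (never raises either), so fill the grid row by row in increasing a, and left to right within a row: each cell's successors are then already labelled.
      b=0  b=1  b=2  b=3
a=0:    L    W    W    L
a=1:    L    W    W    L
a=2:    W    L    W    W
a=3:    W    L    W    W
a=4:    L    W    W    L
a=5:    L    W    W    L
Cells with no legal move (terminal, hence L): (0,0), (1,0).
The remaining L cells, each justified by listing all of its moves:
(0,3): →(0,2)(W), (0,1)(W) — all W, so L
(1,3): →(1,2)(W), (1,1)(W) — all W, so L
(2,1): →(0,1)(W), (2,0)(W) — all W, so L
(3,1): →(1,1)(W), (3,0)(W) — all W, so L
(4,0): →(2,0)(W) only, which is W, so L
(4,3): →(2,3)(W), (4,2)(W), (4,1)(W) — all W, so L
(5,0): →(3,0)(W) only, which is W, so L
(5,3): →(3,3)(W), (5,2)(W), (5,1)(W) — all W, so L
Every other cell has at least one move into one of the L cells above, so it is W.
(1,1): the move to (1,0) reaches an L cell, so W
(5,3): one of the L cells justified above, so L

(1,1): W, (5,3): L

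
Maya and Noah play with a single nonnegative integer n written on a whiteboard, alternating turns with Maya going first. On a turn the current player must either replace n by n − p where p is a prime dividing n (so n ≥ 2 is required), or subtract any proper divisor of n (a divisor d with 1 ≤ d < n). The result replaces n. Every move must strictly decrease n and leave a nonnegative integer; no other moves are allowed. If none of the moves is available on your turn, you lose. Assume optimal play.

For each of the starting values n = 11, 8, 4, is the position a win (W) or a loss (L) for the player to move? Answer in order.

Positions with no move are L. A position that does have a move is losing for the player to move precisely when every available move leads to a winning position for the opponent. Fill in the labels:
n=0: no move → L
n=1: no move → L
n=2: W (go to 0, an L position)
n=3: W (go to 0, an L position)
n=4: L (options 2(W), 3(W) are all W)
n=5: W (go to 0, an L position)
n=6: W (go to 4, an L position)
n=7: W (go to 0, an L position)
n=8: W (go to 4, an L position)
n=9: L (options 6(W), 8(W) are all W)
n=10: W (go to 9, an L position)
n=11: W (go to 0, an L position)

11: W, 8: W, 4: L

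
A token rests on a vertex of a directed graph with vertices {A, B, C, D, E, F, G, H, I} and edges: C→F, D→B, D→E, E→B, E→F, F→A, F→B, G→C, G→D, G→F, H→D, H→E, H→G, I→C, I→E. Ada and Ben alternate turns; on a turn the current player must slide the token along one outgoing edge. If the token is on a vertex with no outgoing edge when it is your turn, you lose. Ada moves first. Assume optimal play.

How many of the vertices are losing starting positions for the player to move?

Positions with no move are L. A position that does have a move is losing for the player to move precisely when every available move leads to a winning position for the opponent. Fill in the labels:
Every edge goes from a vertex to one that appears earlier in the order B, A, F, E, D, C, G, I, H, so processing vertices in that order labels each vertex after all of its successors.
B: no outgoing edge → L
A: no outgoing edge → L
F: →A(L), so W
E: →B(L), so W
D: →B(L), so W
C: →F(W) only, which is W, so L
G: →C(L), so W
I: →C(L), so W
H: →G(W), D(W), E(W) — all W, so L
The L vertices are A, B, C, H; that is 4 in all.

4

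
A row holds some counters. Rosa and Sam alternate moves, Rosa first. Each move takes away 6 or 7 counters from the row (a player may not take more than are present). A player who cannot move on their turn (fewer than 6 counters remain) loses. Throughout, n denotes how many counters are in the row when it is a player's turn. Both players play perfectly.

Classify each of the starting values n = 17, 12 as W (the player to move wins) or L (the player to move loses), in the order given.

Classify positions by backward induction: terminal positions (no move available) are L. From any other position, the mover wins iff some move reaches an L.
n=0: no move → L
n=1: no move → L
n=2: no move → L
n=3: no move → L
n=4: no move → L
n=5: no move → L
n=6: reaches L-position 0 → W
n=7: reaches L-position 1 → W
n=8: reaches L-position 2 → W
n=9: reaches L-position 3 → W
n=10: reaches L-position 4 → W
n=11: reaches L-position 5 → W
n=12: reaches L-position 5 → W
n=13: only reaches 7(W), 6(W), all W → L
n=14: only reaches 8(W), 7(W), all W → L
n=15: only reaches 9(W), 8(W), all W → L
n=16: only reaches 10(W), 9(W), all W → L
n=17: only reaches 11(W), 10(W), all W → L

17: L, 12: W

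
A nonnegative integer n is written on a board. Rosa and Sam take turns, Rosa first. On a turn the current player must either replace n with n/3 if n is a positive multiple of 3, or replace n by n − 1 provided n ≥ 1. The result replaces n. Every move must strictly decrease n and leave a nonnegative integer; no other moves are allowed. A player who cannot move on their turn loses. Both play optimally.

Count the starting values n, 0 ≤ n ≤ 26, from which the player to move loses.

13

Work bottom-up. With no move the player to move loses. Otherwise the position is W if at least one move leads to an L position for the opponent, and L if every move leads to a W.
n=0: no move → L
n=1: can move to 0, which is L ⇒ W
n=2: the only move is to 1(W), a W ⇒ L
n=3: can move to 2, which is L ⇒ W
n=4: the only move is to 3(W), a W ⇒ L
n=5: can move to 4, which is L ⇒ W
n=6: can move to 2, which is L ⇒ W
n=7: the only move is to 6(W), a W ⇒ L
n=8: can move to 7, which is L ⇒ W
n=9: moves to 3(W), 8(W); every one is W ⇒ L
n=10: can move to 9, which is L ⇒ W
n=11: the only move is to 10(W), a W ⇒ L
n=12: can move to 4, which is L ⇒ W
n=13: the only move is to 12(W), a W ⇒ L
n=14: can move to 13, which is L ⇒ W
n=15: moves to 5(W), 14(W); every one is W ⇒ L
n=16: can move to 15, which is L ⇒ W
n=17: the only move is to 16(W), a W ⇒ L
n=18: can move to 17, which is L ⇒ W
n=19: the only move is to 18(W), a W ⇒ L
n=20: can move to 19, which is L ⇒ W
n=21: can move to 7, which is L ⇒ W
n=22: the only move is to 21(W), a W ⇒ L
n=23: can move to 22, which is L ⇒ W
n=24: moves to 8(W), 23(W); every one is W ⇒ L
n=25: can move to 24, which is L ⇒ W
n=26: the only move is to 25(W), a W ⇒ L
L entries with 0 ≤ n ≤ 26: n = 0, 2, 4, 7, 9, 11, 13, 15, 17, 19, 22, 24, 26; that makes 13.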